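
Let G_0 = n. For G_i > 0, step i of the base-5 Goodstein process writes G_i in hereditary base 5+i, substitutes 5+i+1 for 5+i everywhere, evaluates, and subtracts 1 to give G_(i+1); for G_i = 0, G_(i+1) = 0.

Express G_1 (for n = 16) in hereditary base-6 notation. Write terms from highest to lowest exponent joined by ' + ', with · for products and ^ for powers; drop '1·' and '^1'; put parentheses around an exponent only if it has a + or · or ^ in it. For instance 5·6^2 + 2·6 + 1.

base 5: 16 = 3·5 + 1; at 6: 3·6 + 1 = 19; next = 18
base 6: 18 = 3·6; at 7: 3·7 = 21; next = 20

3·6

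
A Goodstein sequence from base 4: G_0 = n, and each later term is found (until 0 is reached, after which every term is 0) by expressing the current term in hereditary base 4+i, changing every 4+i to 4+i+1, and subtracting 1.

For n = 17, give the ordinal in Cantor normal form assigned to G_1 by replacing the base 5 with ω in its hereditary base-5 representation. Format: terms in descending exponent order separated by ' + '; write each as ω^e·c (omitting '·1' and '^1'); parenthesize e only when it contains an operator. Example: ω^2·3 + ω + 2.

base 4: 17 = 4^2 + 1; at 5: 5^2 + 1 = 26; next = 25
base 5: 25 = 5^2; at 6: 6^2 = 36; next = 35

ω^2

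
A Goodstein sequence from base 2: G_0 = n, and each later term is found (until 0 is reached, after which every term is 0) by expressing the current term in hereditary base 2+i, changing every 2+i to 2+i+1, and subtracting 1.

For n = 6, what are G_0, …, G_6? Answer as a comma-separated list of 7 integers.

i=0: 6 = 2^2 + 2 (b=2); 2→3: 3^3 + 3 = 30; 30−1 = 29
i=1: 29 = 3^3 + 2 (b=3); 3→4: 4^4 + 2 = 258; 258−1 = 257
i=2: 257 = 4^4 + 1 (b=4); 4→5: 5^5 + 1 = 3126; 3126−1 = 3125
i=3: 3125 = 5^5 (b=5); 5→6: 6^6 = 46656; 46656−1 = 46655
i=4: 46655 = 5·6^5 + 5·6^4 + 5·6^3 + 5·6^2 + 5·6 + 5 (b=6); 6→7: 5·7^5 + 5·7^4 + 5·7^3 + 5·7^2 + 5·7 + 5 = 98040; 98040−1 = 98039
i=5: 98039 = 5·7^5 + 5·7^4 + 5·7^3 + 5·7^2 + 5·7 + 4 (b=7); 7→8: 5·8^5 + 5·8^4 + 5·8^3 + 5·8^2 + 5·8 + 4 = 187244; 187244−1 = 187243

6, 29, 257, 3125, 46655, 98039, 187243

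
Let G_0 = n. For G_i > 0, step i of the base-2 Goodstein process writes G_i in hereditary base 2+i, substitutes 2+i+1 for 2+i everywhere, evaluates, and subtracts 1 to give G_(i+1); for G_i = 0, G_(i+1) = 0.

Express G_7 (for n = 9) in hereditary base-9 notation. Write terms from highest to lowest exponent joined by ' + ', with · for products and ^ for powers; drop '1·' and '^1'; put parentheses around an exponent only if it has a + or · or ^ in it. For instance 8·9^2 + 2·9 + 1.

i=0: 9 = 2^(2 + 1) + 1 (b=2); 2→3: 3^(3 + 1) + 1 = 82; 82−1 = 81
i=1: 81 = 3^(3 + 1) (b=3); 3→4: 4^(4 + 1) = 1024; 1024−1 = 1023
i=2: 1023 = 3·4^4 + 3·4^3 + 3·4^2 + 3·4 + 3 (b=4); 4→5: 3·5^5 + 3·5^3 + 3·5^2 + 3·5 + 3 = 9843; 9843−1 = 9842
i=3: 9842 = 3·5^5 + 3·5^3 + 3·5^2 + 3·5 + 2 (b=5); 5→6: 3·6^6 + 3·6^3 + 3·6^2 + 3·6 + 2 = 140744; 140744−1 = 140743
i=4: 140743 = 3·6^6 + 3·6^3 + 3·6^2 + 3·6 + 1 (b=6); 6→7: 3·7^7 + 3·7^3 + 3·7^2 + 3·7 + 1 = 2471827; 2471827−1 = 2471826
i=5: 2471826 = 3·7^7 + 3·7^3 + 3·7^2 + 3·7 (b=7); 7→8: 3·8^8 + 3·8^3 + 3·8^2 + 3·8 = 50333400; 50333400−1 = 50333399
i=6: 50333399 = 3·8^8 + 3·8^3 + 3·8^2 + 2·8 + 7 (b=8); 8→9: 3·9^9 + 3·9^3 + 3·9^2 + 2·9 + 7 = 1162263922; 1162263922−1 = 1162263921

3·9^9 + 3·9^3 + 3·9^2 + 2·9 + 6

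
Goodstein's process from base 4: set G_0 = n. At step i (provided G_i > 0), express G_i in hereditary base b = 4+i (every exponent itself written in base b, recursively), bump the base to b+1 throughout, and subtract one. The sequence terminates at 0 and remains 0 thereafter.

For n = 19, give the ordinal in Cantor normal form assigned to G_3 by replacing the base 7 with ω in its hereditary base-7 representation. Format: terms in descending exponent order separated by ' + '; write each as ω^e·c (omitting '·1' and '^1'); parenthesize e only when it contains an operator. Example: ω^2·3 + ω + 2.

ω^2

19 —HB4→ 4^2 + 3 —bump→ 5^2 + 3 = 28 —(−1)→ 27
27 —HB5→ 5^2 + 2 —bump→ 6^2 + 2 = 38 —(−1)→ 37
37 —HB6→ 6^2 + 1 —bump→ 7^2 + 1 = 50 —(−1)→ 49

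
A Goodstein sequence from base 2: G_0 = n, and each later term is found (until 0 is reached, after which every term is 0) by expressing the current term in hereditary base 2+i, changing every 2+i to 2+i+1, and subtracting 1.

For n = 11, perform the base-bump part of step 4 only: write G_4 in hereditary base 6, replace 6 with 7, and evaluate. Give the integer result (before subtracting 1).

base 2: 11 = 2^(2 + 1) + 2 + 1; at 3: 3^(3 + 1) + 3 + 1 = 85; next = 84
base 3: 84 = 3^(3 + 1) + 3; at 4: 4^(4 + 1) + 4 = 1028; next = 1027
base 4: 1027 = 4^(4 + 1) + 3; at 5: 5^(5 + 1) + 3 = 15628; next = 15627
base 5: 15627 = 5^(5 + 1) + 2; at 6: 6^(6 + 1) + 2 = 279938; next = 279937
base 6: 279937 = 6^(6 + 1) + 1; at 7: 7^(7 + 1) + 1 = 5764802; next = 5764801

5764802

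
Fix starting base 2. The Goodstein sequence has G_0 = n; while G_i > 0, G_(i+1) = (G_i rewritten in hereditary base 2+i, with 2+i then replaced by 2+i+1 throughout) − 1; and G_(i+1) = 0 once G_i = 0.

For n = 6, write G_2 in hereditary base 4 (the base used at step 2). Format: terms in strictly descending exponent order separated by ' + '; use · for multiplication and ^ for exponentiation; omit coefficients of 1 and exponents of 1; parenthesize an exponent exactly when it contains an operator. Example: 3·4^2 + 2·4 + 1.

[0] 6 ≡ 2^2 + 2 (base 2). Lift 3: 30. −1: 29.
[1] 29 ≡ 3^3 + 2 (base 3). Lift 4: 258. −1: 257.
[2] 257 ≡ 4^4 + 1 (base 4). Lift 5: 3126. −1: 3125.

4^4 + 1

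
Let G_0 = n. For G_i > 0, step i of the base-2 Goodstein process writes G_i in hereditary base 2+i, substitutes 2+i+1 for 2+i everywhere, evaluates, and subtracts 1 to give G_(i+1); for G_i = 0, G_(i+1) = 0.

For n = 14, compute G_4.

i=0: 14 = 2^(2 + 1) + 2^2 + 2 (b=2); 2→3: 3^(3 + 1) + 3^3 + 3 = 111; 111−1 = 110
i=1: 110 = 3^(3 + 1) + 3^3 + 2 (b=3); 3→4: 4^(4 + 1) + 4^4 + 2 = 1282; 1282−1 = 1281
i=2: 1281 = 4^(4 + 1) + 4^4 + 1 (b=4); 4→5: 5^(5 + 1) + 5^5 + 1 = 18751; 18751−1 = 18750
i=3: 18750 = 5^(5 + 1) + 5^5 (b=5); 5→6: 6^(6 + 1) + 6^6 = 326592; 326592−1 = 326591

326591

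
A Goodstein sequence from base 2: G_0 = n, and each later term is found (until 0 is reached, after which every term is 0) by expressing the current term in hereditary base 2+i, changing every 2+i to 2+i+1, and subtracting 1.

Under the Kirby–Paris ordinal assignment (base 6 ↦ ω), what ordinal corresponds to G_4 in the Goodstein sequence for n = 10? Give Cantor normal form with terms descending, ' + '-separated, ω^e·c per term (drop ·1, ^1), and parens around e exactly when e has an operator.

G_0=10  [base 2] 2^(2 + 1) + 2  →[2↦3]→  3^(3 + 1) + 3 = 84  −1 ⇒ G_1=83
G_1=83  [base 3] 3^(3 + 1) + 2  →[3↦4]→  4^(4 + 1) + 2 = 1026  −1 ⇒ G_2=1025
G_2=1025  [base 4] 4^(4 + 1) + 1  →[4↦5]→  5^(5 + 1) + 1 = 15626  −1 ⇒ G_3=15625
G_3=15625  [base 5] 5^(5 + 1)  →[5↦6]→  6^(6 + 1) = 279936  −1 ⇒ G_4=279935
G_4=279935  [base 6] 5·6^6 + 5·6^5 + 5·6^4 + 5·6^3 + 5·6^2 + 5·6 + 5  →[6↦7]→  5·7^7 + 5·7^5 + 5·7^4 + 5·7^3 + 5·7^2 + 5·7 + 5 = 4215755  −1 ⇒ G_5=4215754

ω^ω·5 + ω^5·5 + ω^4·5 + ω^3·5 + ω^2·5 + ω·5 + 5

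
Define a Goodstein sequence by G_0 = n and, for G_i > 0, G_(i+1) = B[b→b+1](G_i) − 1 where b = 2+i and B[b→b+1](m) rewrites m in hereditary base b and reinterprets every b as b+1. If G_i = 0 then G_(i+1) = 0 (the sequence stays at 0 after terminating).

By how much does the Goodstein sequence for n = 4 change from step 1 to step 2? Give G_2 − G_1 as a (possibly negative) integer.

15

G_0=4  [base 2] 2^2  →[2↦3]→  3^3 = 27  −1 ⇒ G_1=26
G_1=26  [base 3] 2·3^2 + 2·3 + 2  →[3↦4]→  2·4^2 + 2·4 + 2 = 42  −1 ⇒ G_2=41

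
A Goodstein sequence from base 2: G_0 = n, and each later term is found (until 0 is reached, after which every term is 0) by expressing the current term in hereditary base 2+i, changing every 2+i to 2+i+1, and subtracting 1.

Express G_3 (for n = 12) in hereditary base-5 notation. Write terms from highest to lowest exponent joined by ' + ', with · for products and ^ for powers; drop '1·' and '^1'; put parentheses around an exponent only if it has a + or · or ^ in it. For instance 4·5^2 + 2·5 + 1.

5^(5 + 1) + 2·5^2 + 2·5

(0) 12|_2 = 2^(2 + 1) + 2^2 ↦ 3^(3 + 1) + 3^3|_3 = 108 ⇒ 107
(1) 107|_3 = 3^(3 + 1) + 2·3^2 + 2·3 + 2 ↦ 4^(4 + 1) + 2·4^2 + 2·4 + 2|_4 = 1066 ⇒ 1065
(2) 1065|_4 = 4^(4 + 1) + 2·4^2 + 2·4 + 1 ↦ 5^(5 + 1) + 2·5^2 + 2·5 + 1|_5 = 15686 ⇒ 15685
(3) 15685|_5 = 5^(5 + 1) + 2·5^2 + 2·5 ↦ 6^(6 + 1) + 2·6^2 + 2·6|_6 = 280020 ⇒ 280019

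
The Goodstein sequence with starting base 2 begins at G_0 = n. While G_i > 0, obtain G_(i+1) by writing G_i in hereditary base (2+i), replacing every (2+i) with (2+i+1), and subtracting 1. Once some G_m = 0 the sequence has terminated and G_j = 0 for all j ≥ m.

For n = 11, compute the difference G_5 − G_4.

5484864

[0] 11 ≡ 2^(2 + 1) + 2 + 1 (base 2). Lift 3: 85. −1: 84.
[1] 84 ≡ 3^(3 + 1) + 3 (base 3). Lift 4: 1028. −1: 1027.
[2] 1027 ≡ 4^(4 + 1) + 3 (base 4). Lift 5: 15628. −1: 15627.
[3] 15627 ≡ 5^(5 + 1) + 2 (base 5). Lift 6: 279938. −1: 279937.
[4] 279937 ≡ 6^(6 + 1) + 1 (base 6). Lift 7: 5764802. −1: 5764801.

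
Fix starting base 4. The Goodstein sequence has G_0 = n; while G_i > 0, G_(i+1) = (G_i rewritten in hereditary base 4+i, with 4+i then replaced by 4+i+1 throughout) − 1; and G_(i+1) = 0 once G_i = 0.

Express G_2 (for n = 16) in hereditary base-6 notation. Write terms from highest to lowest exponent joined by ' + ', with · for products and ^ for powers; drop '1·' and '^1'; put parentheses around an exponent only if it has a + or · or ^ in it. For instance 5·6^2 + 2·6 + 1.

4·6 + 3

G_0 = 16. HB_4(16) = 4^2. Bump = 25. G_1 = 24.
G_1 = 24. HB_5(24) = 4·5 + 4. Bump = 28. G_2 = 27.
G_2 = 27. HB_6(27) = 4·6 + 3. Bump = 31. G_3 = 30.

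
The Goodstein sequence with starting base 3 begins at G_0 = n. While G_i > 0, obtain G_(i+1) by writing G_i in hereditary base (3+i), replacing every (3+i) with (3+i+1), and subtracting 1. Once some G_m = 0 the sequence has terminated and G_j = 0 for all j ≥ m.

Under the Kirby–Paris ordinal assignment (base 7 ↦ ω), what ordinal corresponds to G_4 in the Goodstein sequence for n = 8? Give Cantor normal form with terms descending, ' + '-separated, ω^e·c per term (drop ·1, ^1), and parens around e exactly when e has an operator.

(0) 8|_3 = 2·3 + 2 ↦ 2·4 + 2|_4 = 10 ⇒ 9
(1) 9|_4 = 2·4 + 1 ↦ 2·5 + 1|_5 = 11 ⇒ 10
(2) 10|_5 = 2·5 ↦ 2·6|_6 = 12 ⇒ 11
(3) 11|_6 = 6 + 5 ↦ 7 + 5|_7 = 12 ⇒ 11
(4) 11|_7 = 7 + 4 ↦ 8 + 4|_8 = 12 ⇒ 11

ω + 4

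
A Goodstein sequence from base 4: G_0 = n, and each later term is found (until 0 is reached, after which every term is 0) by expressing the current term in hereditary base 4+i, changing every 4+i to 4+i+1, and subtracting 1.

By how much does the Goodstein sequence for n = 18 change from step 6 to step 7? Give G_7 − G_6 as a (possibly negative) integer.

G_0=18  [base 4] 4^2 + 2  →[4↦5]→  5^2 + 2 = 27  −1 ⇒ G_1=26
G_1=26  [base 5] 5^2 + 1  →[5↦6]→  6^2 + 1 = 37  −1 ⇒ G_2=36
G_2=36  [base 6] 6^2  →[6↦7]→  7^2 = 49  −1 ⇒ G_3=48
G_3=48  [base 7] 6·7 + 6  →[7↦8]→  6·8 + 6 = 54  −1 ⇒ G_4=53
G_4=53  [base 8] 6·8 + 5  →[8↦9]→  6·9 + 5 = 59  −1 ⇒ G_5=58
G_5=58  [base 9] 6·9 + 4  →[9↦10]→  6·10 + 4 = 64  −1 ⇒ G_6=63
G_6=63  [base 10] 6·10 + 3  →[10↦11]→  6·11 + 3 = 69  −1 ⇒ G_7=68

5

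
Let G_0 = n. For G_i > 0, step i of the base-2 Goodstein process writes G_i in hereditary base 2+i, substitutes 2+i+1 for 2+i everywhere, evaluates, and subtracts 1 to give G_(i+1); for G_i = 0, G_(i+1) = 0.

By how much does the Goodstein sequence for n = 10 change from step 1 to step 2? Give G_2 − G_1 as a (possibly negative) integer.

step 0: 10 = 2^(2 + 1) + 2; sub 3 for 2: 3^(3 + 1) + 3; = 84; G_1 = 84−1 = 83
step 1: 83 = 3^(3 + 1) + 2; sub 4 for 3: 4^(4 + 1) + 2; = 1026; G_2 = 1026−1 = 1025

942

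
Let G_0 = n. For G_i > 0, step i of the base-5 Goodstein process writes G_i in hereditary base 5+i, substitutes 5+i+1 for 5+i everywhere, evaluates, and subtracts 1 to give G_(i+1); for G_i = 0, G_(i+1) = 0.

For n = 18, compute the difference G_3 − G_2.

base 5: 18 = 3·5 + 3; at 6: 3·6 + 3 = 21; next = 20
base 6: 20 = 3·6 + 2; at 7: 3·7 + 2 = 23; next = 22
base 7: 22 = 3·7 + 1; at 8: 3·8 + 1 = 25; next = 24

2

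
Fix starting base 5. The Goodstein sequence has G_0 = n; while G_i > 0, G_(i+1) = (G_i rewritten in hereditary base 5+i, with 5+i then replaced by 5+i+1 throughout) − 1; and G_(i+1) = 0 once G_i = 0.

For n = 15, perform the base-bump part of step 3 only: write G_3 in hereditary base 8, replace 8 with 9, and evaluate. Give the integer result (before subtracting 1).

i=0: 15 = 3·5 (b=5); 5→6: 3·6 = 18; 18−1 = 17
i=1: 17 = 2·6 + 5 (b=6); 6→7: 2·7 + 5 = 19; 19−1 = 18
i=2: 18 = 2·7 + 4 (b=7); 7→8: 2·8 + 4 = 20; 20−1 = 19
i=3: 19 = 2·8 + 3 (b=8); 8→9: 2·9 + 3 = 21; 21−1 = 20

21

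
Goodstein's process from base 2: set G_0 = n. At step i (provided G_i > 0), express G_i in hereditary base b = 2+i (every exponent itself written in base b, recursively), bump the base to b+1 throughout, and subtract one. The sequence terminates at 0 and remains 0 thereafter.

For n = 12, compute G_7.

3486784574

G_0 = 12. HB_2(12) = 2^(2 + 1) + 2^2. Bump = 108. G_1 = 107.
G_1 = 107. HB_3(107) = 3^(3 + 1) + 2·3^2 + 2·3 + 2. Bump = 1066. G_2 = 1065.
G_2 = 1065. HB_4(1065) = 4^(4 + 1) + 2·4^2 + 2·4 + 1. Bump = 15686. G_3 = 15685.
G_3 = 15685. HB_5(15685) = 5^(5 + 1) + 2·5^2 + 2·5. Bump = 280020. G_4 = 280019.
G_4 = 280019. HB_6(280019) = 6^(6 + 1) + 2·6^2 + 6 + 5. Bump = 5764911. G_5 = 5764910.
G_5 = 5764910. HB_7(5764910) = 7^(7 + 1) + 2·7^2 + 7 + 4. Bump = 134217868. G_6 = 134217867.
G_6 = 134217867. HB_8(134217867) = 8^(8 + 1) + 2·8^2 + 8 + 3. Bump = 3486784575. G_7 = 3486784574.
G_7 = 3486784574. HB_9(3486784574) = 9^(9 + 1) + 2·9^2 + 9 + 2. Bump = 100000000212. G_8 = 100000000211.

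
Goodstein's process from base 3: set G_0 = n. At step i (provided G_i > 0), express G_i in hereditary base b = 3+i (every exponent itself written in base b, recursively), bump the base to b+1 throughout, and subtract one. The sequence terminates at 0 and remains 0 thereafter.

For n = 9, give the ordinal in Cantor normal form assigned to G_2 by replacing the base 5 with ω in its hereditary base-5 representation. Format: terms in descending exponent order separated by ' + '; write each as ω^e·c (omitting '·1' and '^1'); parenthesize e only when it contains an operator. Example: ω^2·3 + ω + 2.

ω·3 + 2

G_0=9  [base 3] 3^2  →[3↦4]→  4^2 = 16  −1 ⇒ G_1=15
G_1=15  [base 4] 3·4 + 3  →[4↦5]→  3·5 + 3 = 18  −1 ⇒ G_2=17
G_2=17  [base 5] 3·5 + 2  →[5↦6]→  3·6 + 2 = 20  −1 ⇒ G_3=19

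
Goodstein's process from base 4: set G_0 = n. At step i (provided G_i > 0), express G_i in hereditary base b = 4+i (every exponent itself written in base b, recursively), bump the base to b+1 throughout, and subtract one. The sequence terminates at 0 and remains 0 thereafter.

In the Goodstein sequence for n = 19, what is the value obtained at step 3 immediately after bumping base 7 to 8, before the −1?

(0) 19|_4 = 4^2 + 3 ↦ 5^2 + 3|_5 = 28 ⇒ 27
(1) 27|_5 = 5^2 + 2 ↦ 6^2 + 2|_6 = 38 ⇒ 37
(2) 37|_6 = 6^2 + 1 ↦ 7^2 + 1|_7 = 50 ⇒ 49
(3) 49|_7 = 7^2 ↦ 8^2|_8 = 64 ⇒ 63

64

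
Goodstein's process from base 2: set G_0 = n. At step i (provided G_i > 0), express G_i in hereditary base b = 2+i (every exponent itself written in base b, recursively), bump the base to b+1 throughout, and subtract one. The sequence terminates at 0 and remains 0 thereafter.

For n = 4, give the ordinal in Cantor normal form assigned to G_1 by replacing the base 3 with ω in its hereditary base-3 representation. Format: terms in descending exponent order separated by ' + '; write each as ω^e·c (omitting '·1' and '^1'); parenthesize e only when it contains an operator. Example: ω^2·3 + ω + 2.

G_0=4  [base 2] 2^2  →[2↦3]→  3^3 = 27  −1 ⇒ G_1=26
G_1=26  [base 3] 2·3^2 + 2·3 + 2  →[3↦4]→  2·4^2 + 2·4 + 2 = 42  −1 ⇒ G_2=41

ω^2·2 + ω·2 + 2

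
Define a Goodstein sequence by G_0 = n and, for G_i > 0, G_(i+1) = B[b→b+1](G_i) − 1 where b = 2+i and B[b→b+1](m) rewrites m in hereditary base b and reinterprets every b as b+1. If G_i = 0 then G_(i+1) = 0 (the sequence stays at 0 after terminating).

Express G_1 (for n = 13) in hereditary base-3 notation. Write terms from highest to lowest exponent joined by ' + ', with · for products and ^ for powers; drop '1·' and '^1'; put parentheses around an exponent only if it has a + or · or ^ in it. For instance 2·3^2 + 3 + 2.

i=0: 13 = 2^(2 + 1) + 2^2 + 1 (b=2); 2→3: 3^(3 + 1) + 3^3 + 1 = 109; 109−1 = 108
i=1: 108 = 3^(3 + 1) + 3^3 (b=3); 3→4: 4^(4 + 1) + 4^4 = 1280; 1280−1 = 1279

3^(3 + 1) + 3^3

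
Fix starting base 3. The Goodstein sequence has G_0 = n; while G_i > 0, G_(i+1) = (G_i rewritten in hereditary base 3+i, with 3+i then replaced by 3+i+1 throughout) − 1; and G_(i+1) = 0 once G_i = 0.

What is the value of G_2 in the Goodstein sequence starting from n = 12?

27

12 —HB3→ 3^2 + 3 —bump→ 4^2 + 4 = 20 —(−1)→ 19
19 —HB4→ 4^2 + 3 —bump→ 5^2 + 3 = 28 —(−1)→ 27
27 —HB5→ 5^2 + 2 —bump→ 6^2 + 2 = 38 —(−1)→ 37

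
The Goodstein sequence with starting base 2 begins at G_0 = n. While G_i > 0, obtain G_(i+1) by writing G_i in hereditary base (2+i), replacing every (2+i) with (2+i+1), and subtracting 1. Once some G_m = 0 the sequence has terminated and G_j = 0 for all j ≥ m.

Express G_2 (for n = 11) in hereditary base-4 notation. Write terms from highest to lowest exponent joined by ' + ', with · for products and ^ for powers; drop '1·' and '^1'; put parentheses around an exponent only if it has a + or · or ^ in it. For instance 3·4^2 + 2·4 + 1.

4^(4 + 1) + 3

i=0: 11 = 2^(2 + 1) + 2 + 1 (b=2); 2→3: 3^(3 + 1) + 3 + 1 = 85; 85−1 = 84
i=1: 84 = 3^(3 + 1) + 3 (b=3); 3→4: 4^(4 + 1) + 4 = 1028; 1028−1 = 1027
i=2: 1027 = 4^(4 + 1) + 3 (b=4); 4→5: 5^(5 + 1) + 3 = 15628; 15628−1 = 15627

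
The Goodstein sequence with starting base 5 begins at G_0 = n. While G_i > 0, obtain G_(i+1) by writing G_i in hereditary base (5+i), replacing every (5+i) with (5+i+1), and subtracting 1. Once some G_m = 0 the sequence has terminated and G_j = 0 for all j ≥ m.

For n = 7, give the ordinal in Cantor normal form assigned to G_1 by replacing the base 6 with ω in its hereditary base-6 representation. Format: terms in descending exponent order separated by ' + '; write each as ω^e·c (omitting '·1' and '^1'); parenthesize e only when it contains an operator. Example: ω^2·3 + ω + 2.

ω + 1

base 5: 7 = 5 + 2; at 6: 6 + 2 = 8; next = 7
base 6: 7 = 6 + 1; at 7: 7 + 1 = 8; next = 7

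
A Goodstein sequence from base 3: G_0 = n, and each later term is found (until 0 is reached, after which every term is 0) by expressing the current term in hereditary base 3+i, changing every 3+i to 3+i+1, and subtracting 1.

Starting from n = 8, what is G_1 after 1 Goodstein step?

G_0 = 8. HB_3(8) = 2·3 + 2. Bump = 10. G_1 = 9.
G_1 = 9. HB_4(9) = 2·4 + 1. Bump = 11. G_2 = 10.

9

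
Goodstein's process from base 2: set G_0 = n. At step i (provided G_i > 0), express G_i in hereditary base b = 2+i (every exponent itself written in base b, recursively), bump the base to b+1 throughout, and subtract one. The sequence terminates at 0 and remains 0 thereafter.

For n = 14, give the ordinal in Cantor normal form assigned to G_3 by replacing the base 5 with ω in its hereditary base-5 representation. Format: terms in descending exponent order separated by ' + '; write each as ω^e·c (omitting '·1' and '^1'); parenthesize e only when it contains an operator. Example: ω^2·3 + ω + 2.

i=0: 14 = 2^(2 + 1) + 2^2 + 2 (b=2); 2→3: 3^(3 + 1) + 3^3 + 3 = 111; 111−1 = 110
i=1: 110 = 3^(3 + 1) + 3^3 + 2 (b=3); 3→4: 4^(4 + 1) + 4^4 + 2 = 1282; 1282−1 = 1281
i=2: 1281 = 4^(4 + 1) + 4^4 + 1 (b=4); 4→5: 5^(5 + 1) + 5^5 + 1 = 18751; 18751−1 = 18750

ω^(ω + 1) + ω^ω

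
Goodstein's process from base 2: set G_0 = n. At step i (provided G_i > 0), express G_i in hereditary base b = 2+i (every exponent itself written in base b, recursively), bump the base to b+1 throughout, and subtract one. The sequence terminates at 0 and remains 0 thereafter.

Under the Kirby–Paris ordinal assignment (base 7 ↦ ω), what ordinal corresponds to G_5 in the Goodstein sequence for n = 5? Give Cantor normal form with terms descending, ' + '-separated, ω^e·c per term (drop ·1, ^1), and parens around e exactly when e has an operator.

[0] 5 ≡ 2^2 + 1 (base 2). Lift 3: 28. −1: 27.
[1] 27 ≡ 3^3 (base 3). Lift 4: 256. −1: 255.
[2] 255 ≡ 3·4^3 + 3·4^2 + 3·4 + 3 (base 4). Lift 5: 468. −1: 467.
[3] 467 ≡ 3·5^3 + 3·5^2 + 3·5 + 2 (base 5). Lift 6: 776. −1: 775.
[4] 775 ≡ 3·6^3 + 3·6^2 + 3·6 + 1 (base 6). Lift 7: 1198. −1: 1197.
[5] 1197 ≡ 3·7^3 + 3·7^2 + 3·7 (base 7). Lift 8: 1752. −1: 1751.

ω^3·3 + ω^2·3 + ω·3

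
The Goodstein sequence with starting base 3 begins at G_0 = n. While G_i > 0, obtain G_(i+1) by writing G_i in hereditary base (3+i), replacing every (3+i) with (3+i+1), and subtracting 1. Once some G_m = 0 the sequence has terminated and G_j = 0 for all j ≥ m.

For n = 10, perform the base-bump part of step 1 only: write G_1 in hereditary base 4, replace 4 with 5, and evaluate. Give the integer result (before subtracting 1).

step 0: 10 = 3^2 + 1; sub 4 for 3: 4^2 + 1; = 17; G_1 = 17−1 = 16
step 1: 16 = 4^2; sub 5 for 4: 5^2; = 25; G_2 = 25−1 = 24

25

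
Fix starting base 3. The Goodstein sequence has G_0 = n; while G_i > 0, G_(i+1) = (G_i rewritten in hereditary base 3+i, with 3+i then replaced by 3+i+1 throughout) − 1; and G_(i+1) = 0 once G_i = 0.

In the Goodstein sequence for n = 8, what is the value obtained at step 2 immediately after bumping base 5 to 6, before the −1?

12

base 3: 8 = 2·3 + 2; at 4: 2·4 + 2 = 10; next = 9
base 4: 9 = 2·4 + 1; at 5: 2·5 + 1 = 11; next = 10
base 5: 10 = 2·5; at 6: 2·6 = 12; next = 11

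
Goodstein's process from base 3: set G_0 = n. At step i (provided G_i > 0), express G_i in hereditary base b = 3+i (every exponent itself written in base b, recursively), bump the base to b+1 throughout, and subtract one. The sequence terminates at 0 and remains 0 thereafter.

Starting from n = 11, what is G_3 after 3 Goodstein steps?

35

G_0=11  [base 3] 3^2 + 2  →[3↦4]→  4^2 + 2 = 18  −1 ⇒ G_1=17
G_1=17  [base 4] 4^2 + 1  →[4↦5]→  5^2 + 1 = 26  −1 ⇒ G_2=25
G_2=25  [base 5] 5^2  →[5↦6]→  6^2 = 36  −1 ⇒ G_3=35
G_3=35  [base 6] 5·6 + 5  →[6↦7]→  5·7 + 5 = 40  −1 ⇒ G_4=39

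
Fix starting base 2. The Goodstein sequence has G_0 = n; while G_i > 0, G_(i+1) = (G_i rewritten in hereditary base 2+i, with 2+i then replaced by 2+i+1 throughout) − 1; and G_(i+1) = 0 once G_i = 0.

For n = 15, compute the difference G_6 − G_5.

144406599

(0) 15|_2 = 2^(2 + 1) + 2^2 + 2 + 1 ↦ 3^(3 + 1) + 3^3 + 3 + 1|_3 = 112 ⇒ 111
(1) 111|_3 = 3^(3 + 1) + 3^3 + 3 ↦ 4^(4 + 1) + 4^4 + 4|_4 = 1284 ⇒ 1283
(2) 1283|_4 = 4^(4 + 1) + 4^4 + 3 ↦ 5^(5 + 1) + 5^5 + 3|_5 = 18753 ⇒ 18752
(3) 18752|_5 = 5^(5 + 1) + 5^5 + 2 ↦ 6^(6 + 1) + 6^6 + 2|_6 = 326594 ⇒ 326593
(4) 326593|_6 = 6^(6 + 1) + 6^6 + 1 ↦ 7^(7 + 1) + 7^7 + 1|_7 = 6588345 ⇒ 6588344
(5) 6588344|_7 = 7^(7 + 1) + 7^7 ↦ 8^(8 + 1) + 8^8|_8 = 150994944 ⇒ 150994943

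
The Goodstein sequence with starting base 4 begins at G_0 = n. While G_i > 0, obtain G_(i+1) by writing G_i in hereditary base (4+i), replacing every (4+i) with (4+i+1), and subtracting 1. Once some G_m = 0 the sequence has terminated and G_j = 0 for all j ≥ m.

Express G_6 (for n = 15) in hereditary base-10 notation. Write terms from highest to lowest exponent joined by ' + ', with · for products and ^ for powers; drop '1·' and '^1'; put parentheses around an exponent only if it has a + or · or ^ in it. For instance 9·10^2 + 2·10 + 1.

2·10 + 5

base 4: 15 = 3·4 + 3; at 5: 3·5 + 3 = 18; next = 17
base 5: 17 = 3·5 + 2; at 6: 3·6 + 2 = 20; next = 19
base 6: 19 = 3·6 + 1; at 7: 3·7 + 1 = 22; next = 21
base 7: 21 = 3·7; at 8: 3·8 = 24; next = 23
base 8: 23 = 2·8 + 7; at 9: 2·9 + 7 = 25; next = 24
base 9: 24 = 2·9 + 6; at 10: 2·10 + 6 = 26; next = 25
base 10: 25 = 2·10 + 5; at 11: 2·11 + 5 = 27; next = 26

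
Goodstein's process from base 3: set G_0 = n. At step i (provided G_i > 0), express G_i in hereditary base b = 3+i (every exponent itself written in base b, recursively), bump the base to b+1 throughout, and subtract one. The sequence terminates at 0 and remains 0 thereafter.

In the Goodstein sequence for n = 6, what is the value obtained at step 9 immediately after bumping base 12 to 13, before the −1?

6 —HB3→ 2·3 —bump→ 2·4 = 8 —(−1)→ 7
7 —HB4→ 4 + 3 —bump→ 5 + 3 = 8 —(−1)→ 7
7 —HB5→ 5 + 2 —bump→ 6 + 2 = 8 —(−1)→ 7
7 —HB6→ 6 + 1 —bump→ 7 + 1 = 8 —(−1)→ 7
7 —HB7→ 7 —bump→ 8 = 8 —(−1)→ 7
7 —HB8→ 7 —bump→ 7 = 7 —(−1)→ 6
6 —HB9→ 6 —bump→ 6 = 6 —(−1)→ 5
5 —HB10→ 5 —bump→ 5 = 5 —(−1)→ 4
4 —HB11→ 4 —bump→ 4 = 4 —(−1)→ 3

3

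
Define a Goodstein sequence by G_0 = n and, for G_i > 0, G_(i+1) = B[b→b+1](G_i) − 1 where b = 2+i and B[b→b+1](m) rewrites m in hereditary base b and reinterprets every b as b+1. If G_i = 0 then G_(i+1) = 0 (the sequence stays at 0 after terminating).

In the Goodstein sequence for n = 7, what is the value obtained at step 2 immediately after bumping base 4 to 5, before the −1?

i=0: 7 = 2^2 + 2 + 1 (b=2); 2→3: 3^3 + 3 + 1 = 31; 31−1 = 30
i=1: 30 = 3^3 + 3 (b=3); 3→4: 4^4 + 4 = 260; 260−1 = 259
i=2: 259 = 4^4 + 3 (b=4); 4→5: 5^5 + 3 = 3128; 3128−1 = 3127

3128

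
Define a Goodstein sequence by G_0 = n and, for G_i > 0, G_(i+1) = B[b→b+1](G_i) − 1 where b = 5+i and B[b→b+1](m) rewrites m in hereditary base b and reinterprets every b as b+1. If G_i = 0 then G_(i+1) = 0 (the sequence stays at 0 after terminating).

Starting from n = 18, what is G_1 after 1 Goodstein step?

20

18 —HB5→ 3·5 + 3 —bump→ 3·6 + 3 = 21 —(−1)→ 20
20 —HB6→ 3·6 + 2 —bump→ 3·7 + 2 = 23 —(−1)→ 22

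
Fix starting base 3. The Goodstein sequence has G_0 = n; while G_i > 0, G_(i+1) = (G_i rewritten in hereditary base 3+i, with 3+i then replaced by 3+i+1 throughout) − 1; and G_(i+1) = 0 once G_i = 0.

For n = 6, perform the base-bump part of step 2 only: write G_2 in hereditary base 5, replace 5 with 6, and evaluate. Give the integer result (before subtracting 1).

8

G_0 = 6. HB_3(6) = 2·3. Bump = 8. G_1 = 7.
G_1 = 7. HB_4(7) = 4 + 3. Bump = 8. G_2 = 7.
G_2 = 7. HB_5(7) = 5 + 2. Bump = 8. G_3 = 7.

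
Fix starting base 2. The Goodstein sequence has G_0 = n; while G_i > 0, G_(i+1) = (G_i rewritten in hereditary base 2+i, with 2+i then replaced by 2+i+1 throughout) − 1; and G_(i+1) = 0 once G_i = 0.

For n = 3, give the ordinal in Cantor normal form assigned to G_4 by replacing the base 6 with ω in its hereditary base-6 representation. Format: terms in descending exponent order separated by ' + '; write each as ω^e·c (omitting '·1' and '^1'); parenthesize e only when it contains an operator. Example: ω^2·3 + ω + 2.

1

3 —HB2→ 2 + 1 —bump→ 3 + 1 = 4 —(−1)→ 3
3 —HB3→ 3 —bump→ 4 = 4 —(−1)→ 3
3 —HB4→ 3 —bump→ 3 = 3 —(−1)→ 2
2 —HB5→ 2 —bump→ 2 = 2 —(−1)→ 1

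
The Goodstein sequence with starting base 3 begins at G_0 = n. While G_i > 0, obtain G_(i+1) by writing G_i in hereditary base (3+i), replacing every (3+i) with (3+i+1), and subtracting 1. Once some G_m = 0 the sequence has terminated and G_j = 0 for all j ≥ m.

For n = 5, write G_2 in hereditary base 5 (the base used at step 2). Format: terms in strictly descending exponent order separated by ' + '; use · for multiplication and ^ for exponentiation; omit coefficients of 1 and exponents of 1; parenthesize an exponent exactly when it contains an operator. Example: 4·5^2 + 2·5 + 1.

(0) 5|_3 = 3 + 2 ↦ 4 + 2|_4 = 6 ⇒ 5
(1) 5|_4 = 4 + 1 ↦ 5 + 1|_5 = 6 ⇒ 5
(2) 5|_5 = 5 ↦ 6|_6 = 6 ⇒ 5

5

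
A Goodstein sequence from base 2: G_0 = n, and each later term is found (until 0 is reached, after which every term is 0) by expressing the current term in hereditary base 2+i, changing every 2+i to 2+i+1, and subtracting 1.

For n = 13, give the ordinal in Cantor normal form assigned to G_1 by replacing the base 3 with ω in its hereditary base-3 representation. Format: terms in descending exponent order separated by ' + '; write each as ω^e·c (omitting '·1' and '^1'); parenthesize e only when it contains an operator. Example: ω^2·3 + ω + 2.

13 —HB2→ 2^(2 + 1) + 2^2 + 1 —bump→ 3^(3 + 1) + 3^3 + 1 = 109 —(−1)→ 108
108 —HB3→ 3^(3 + 1) + 3^3 —bump→ 4^(4 + 1) + 4^4 = 1280 —(−1)→ 1279

ω^(ω + 1) + ω^ω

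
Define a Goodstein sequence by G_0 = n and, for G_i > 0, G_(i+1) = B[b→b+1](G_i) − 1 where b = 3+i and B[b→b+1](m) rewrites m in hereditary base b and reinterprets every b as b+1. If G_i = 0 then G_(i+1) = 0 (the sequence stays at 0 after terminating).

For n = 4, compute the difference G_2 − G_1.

base 3: 4 = 3 + 1; at 4: 4 + 1 = 5; next = 4
base 4: 4 = 4; at 5: 5 = 5; next = 4

0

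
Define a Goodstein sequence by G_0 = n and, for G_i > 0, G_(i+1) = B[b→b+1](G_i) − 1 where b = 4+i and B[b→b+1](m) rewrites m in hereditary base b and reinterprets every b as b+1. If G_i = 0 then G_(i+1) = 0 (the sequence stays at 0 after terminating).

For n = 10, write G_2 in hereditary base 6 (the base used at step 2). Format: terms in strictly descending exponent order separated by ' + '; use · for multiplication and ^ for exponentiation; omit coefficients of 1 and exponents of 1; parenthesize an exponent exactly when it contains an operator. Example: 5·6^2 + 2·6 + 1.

step 0: 10 = 2·4 + 2; sub 5 for 4: 2·5 + 2; = 12; G_1 = 12−1 = 11
step 1: 11 = 2·5 + 1; sub 6 for 5: 2·6 + 1; = 13; G_2 = 13−1 = 12
step 2: 12 = 2·6; sub 7 for 6: 2·7; = 14; G_3 = 14−1 = 13

2·6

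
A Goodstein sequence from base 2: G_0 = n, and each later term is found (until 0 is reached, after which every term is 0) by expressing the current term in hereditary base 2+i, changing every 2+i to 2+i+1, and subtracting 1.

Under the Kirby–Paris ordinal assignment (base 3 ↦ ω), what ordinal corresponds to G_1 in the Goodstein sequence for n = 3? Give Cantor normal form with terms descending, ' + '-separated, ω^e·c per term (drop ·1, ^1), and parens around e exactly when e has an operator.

i=0: 3 = 2 + 1 (b=2); 2→3: 3 + 1 = 4; 4−1 = 3
i=1: 3 = 3 (b=3); 3→4: 4 = 4; 4−1 = 3

ω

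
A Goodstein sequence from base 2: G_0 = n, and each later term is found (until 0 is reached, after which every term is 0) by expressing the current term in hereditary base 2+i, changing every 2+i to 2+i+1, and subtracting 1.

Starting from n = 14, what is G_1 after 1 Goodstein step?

110

base 2: 14 = 2^(2 + 1) + 2^2 + 2; at 3: 3^(3 + 1) + 3^3 + 3 = 111; next = 110
base 3: 110 = 3^(3 + 1) + 3^3 + 2; at 4: 4^(4 + 1) + 4^4 + 2 = 1282; next = 1281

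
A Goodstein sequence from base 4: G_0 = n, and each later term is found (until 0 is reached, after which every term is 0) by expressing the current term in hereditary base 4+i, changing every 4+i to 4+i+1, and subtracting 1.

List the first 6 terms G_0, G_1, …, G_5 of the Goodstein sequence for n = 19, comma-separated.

G_0 = 19. HB_4(19) = 4^2 + 3. Bump = 28. G_1 = 27.
G_1 = 27. HB_5(27) = 5^2 + 2. Bump = 38. G_2 = 37.
G_2 = 37. HB_6(37) = 6^2 + 1. Bump = 50. G_3 = 49.
G_3 = 49. HB_7(49) = 7^2. Bump = 64. G_4 = 63.
G_4 = 63. HB_8(63) = 7·8 + 7. Bump = 70. G_5 = 69.

19, 27, 37, 49, 63, 69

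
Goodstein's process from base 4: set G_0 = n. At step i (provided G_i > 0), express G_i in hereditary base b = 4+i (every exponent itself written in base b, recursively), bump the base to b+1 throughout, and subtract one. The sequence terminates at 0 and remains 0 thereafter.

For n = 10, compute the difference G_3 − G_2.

i=0: 10 = 2·4 + 2 (b=4); 4→5: 2·5 + 2 = 12; 12−1 = 11
i=1: 11 = 2·5 + 1 (b=5); 5→6: 2·6 + 1 = 13; 13−1 = 12
i=2: 12 = 2·6 (b=6); 6→7: 2·7 = 14; 14−1 = 13

1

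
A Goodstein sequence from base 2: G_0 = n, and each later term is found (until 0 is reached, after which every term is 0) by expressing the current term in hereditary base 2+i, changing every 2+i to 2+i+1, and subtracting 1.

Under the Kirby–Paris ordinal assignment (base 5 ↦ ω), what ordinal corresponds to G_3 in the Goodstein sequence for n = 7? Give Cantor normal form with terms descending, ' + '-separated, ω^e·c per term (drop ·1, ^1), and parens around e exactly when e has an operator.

G_0=7  [base 2] 2^2 + 2 + 1  →[2↦3]→  3^3 + 3 + 1 = 31  −1 ⇒ G_1=30
G_1=30  [base 3] 3^3 + 3  →[3↦4]→  4^4 + 4 = 260  −1 ⇒ G_2=259
G_2=259  [base 4] 4^4 + 3  →[4↦5]→  5^5 + 3 = 3128  −1 ⇒ G_3=3127

ω^ω + 2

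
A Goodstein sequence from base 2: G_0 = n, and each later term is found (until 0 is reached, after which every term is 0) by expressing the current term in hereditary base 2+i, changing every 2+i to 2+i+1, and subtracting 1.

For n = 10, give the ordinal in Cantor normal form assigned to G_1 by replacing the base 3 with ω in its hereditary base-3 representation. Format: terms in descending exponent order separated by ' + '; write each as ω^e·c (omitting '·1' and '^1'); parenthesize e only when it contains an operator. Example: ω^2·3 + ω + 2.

[0] 10 ≡ 2^(2 + 1) + 2 (base 2). Lift 3: 84. −1: 83.
[1] 83 ≡ 3^(3 + 1) + 2 (base 3). Lift 4: 1026. −1: 1025.

ω^(ω + 1) + 2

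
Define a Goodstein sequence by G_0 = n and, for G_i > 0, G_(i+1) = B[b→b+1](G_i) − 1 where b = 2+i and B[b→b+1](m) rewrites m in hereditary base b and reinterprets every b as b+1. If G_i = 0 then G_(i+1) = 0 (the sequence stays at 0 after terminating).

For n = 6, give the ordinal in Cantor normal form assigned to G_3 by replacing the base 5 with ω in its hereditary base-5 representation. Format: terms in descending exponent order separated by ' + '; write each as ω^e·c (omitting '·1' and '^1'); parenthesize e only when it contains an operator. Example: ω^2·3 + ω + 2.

ω^ω

(0) 6|_2 = 2^2 + 2 ↦ 3^3 + 3|_3 = 30 ⇒ 29
(1) 29|_3 = 3^3 + 2 ↦ 4^4 + 2|_4 = 258 ⇒ 257
(2) 257|_4 = 4^4 + 1 ↦ 5^5 + 1|_5 = 3126 ⇒ 3125
(3) 3125|_5 = 5^5 ↦ 6^6|_6 = 46656 ⇒ 46655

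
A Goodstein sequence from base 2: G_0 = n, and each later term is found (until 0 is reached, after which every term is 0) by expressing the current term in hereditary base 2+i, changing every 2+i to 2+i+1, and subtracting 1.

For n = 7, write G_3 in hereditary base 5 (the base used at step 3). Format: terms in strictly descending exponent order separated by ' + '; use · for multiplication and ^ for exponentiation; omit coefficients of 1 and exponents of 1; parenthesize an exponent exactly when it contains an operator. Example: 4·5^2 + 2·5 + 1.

G_0 = 7. HB_2(7) = 2^2 + 2 + 1. Bump = 31. G_1 = 30.
G_1 = 30. HB_3(30) = 3^3 + 3. Bump = 260. G_2 = 259.
G_2 = 259. HB_4(259) = 4^4 + 3. Bump = 3128. G_3 = 3127.
G_3 = 3127. HB_5(3127) = 5^5 + 2. Bump = 46658. G_4 = 46657.

5^5 + 2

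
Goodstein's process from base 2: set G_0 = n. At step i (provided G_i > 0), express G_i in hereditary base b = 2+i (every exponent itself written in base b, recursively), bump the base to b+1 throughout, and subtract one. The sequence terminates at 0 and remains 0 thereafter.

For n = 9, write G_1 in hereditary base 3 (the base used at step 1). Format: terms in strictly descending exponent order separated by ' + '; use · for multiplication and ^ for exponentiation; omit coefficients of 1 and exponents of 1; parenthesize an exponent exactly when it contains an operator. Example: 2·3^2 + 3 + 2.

[0] 9 ≡ 2^(2 + 1) + 1 (base 2). Lift 3: 82. −1: 81.
[1] 81 ≡ 3^(3 + 1) (base 3). Lift 4: 1024. −1: 1023.

3^(3 + 1)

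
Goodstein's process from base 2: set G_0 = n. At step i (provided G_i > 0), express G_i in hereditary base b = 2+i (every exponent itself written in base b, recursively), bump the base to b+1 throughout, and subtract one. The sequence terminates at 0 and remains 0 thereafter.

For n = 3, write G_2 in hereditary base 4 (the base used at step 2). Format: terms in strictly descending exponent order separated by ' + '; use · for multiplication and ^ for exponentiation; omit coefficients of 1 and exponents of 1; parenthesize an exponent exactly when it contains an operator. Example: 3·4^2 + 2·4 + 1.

(0) 3|_2 = 2 + 1 ↦ 3 + 1|_3 = 4 ⇒ 3
(1) 3|_3 = 3 ↦ 4|_4 = 4 ⇒ 3
(2) 3|_4 = 3 ↦ 3|_5 = 3 ⇒ 2

3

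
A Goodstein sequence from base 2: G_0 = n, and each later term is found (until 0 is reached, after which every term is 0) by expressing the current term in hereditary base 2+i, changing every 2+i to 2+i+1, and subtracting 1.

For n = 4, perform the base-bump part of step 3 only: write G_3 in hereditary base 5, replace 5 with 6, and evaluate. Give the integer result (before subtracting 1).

step 0: 4 = 2^2; sub 3 for 2: 3^3; = 27; G_1 = 27−1 = 26
step 1: 26 = 2·3^2 + 2·3 + 2; sub 4 for 3: 2·4^2 + 2·4 + 2; = 42; G_2 = 42−1 = 41
step 2: 41 = 2·4^2 + 2·4 + 1; sub 5 for 4: 2·5^2 + 2·5 + 1; = 61; G_3 = 61−1 = 60

84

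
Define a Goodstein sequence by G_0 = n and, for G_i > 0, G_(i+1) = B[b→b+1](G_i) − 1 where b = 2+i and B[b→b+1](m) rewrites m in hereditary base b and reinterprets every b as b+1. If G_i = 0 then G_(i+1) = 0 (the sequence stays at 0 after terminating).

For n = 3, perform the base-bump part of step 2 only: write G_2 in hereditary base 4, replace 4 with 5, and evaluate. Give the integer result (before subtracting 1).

G_0=3  [base 2] 2 + 1  →[2↦3]→  3 + 1 = 4  −1 ⇒ G_1=3
G_1=3  [base 3] 3  →[3↦4]→  4 = 4  −1 ⇒ G_2=3
G_2=3  [base 4] 3  →[4↦5]→  3 = 3  −1 ⇒ G_3=2

3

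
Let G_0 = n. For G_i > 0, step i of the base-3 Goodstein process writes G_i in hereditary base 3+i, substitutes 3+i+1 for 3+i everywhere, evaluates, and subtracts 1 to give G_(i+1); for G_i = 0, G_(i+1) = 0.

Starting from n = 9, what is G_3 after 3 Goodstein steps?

base 3: 9 = 3^2; at 4: 4^2 = 16; next = 15
base 4: 15 = 3·4 + 3; at 5: 3·5 + 3 = 18; next = 17
base 5: 17 = 3·5 + 2; at 6: 3·6 + 2 = 20; next = 19
base 6: 19 = 3·6 + 1; at 7: 3·7 + 1 = 22; next = 21

19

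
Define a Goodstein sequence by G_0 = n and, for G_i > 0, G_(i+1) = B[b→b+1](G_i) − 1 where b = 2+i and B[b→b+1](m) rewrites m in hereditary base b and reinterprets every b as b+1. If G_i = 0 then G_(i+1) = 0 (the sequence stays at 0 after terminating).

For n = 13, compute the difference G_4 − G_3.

[0] 13 ≡ 2^(2 + 1) + 2^2 + 1 (base 2). Lift 3: 109. −1: 108.
[1] 108 ≡ 3^(3 + 1) + 3^3 (base 3). Lift 4: 1280. −1: 1279.
[2] 1279 ≡ 4^(4 + 1) + 3·4^3 + 3·4^2 + 3·4 + 3 (base 4). Lift 5: 16093. −1: 16092.
[3] 16092 ≡ 5^(5 + 1) + 3·5^3 + 3·5^2 + 3·5 + 2 (base 5). Lift 6: 280712. −1: 280711.

264619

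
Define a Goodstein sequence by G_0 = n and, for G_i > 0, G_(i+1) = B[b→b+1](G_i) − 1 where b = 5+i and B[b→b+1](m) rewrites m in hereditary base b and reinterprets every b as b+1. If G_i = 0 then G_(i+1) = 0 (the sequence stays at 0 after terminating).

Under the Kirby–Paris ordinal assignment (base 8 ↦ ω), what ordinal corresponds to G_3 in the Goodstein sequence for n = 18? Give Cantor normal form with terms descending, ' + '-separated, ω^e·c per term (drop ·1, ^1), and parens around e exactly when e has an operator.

ω·3

[0] 18 ≡ 3·5 + 3 (base 5). Lift 6: 21. −1: 20.
[1] 20 ≡ 3·6 + 2 (base 6). Lift 7: 23. −1: 22.
[2] 22 ≡ 3·7 + 1 (base 7). Lift 8: 25. −1: 24.
[3] 24 ≡ 3·8 (base 8). Lift 9: 27. −1: 26.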